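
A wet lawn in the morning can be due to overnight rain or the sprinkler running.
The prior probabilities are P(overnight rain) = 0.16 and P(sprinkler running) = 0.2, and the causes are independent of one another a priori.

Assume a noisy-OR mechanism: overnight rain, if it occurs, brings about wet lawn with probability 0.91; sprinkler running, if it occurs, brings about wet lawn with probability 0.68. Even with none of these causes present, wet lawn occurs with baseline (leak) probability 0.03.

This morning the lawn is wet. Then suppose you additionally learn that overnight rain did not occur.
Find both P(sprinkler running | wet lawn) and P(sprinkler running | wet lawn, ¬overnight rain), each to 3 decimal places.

Under noisy-OR, P(wet lawn | causes) = 1 − (1−0.03)·∏(1−qᵢ) over the active causes.
By total probability over the 4 (overnight rain, sprinkler running) configurations:
  P(wet lawn) = 0.03·0.84·0.8 + 0.6896·0.84·0.2 + 0.9127·0.16·0.8 + 0.972064·0.16·0.2
        = 0.020160 + 0.115853 + 0.116826 + 0.031106 = 0.283945
Keeping only the sprinkler running-present terms gives 0.146959, so
  P(sprinkler running | wet lawn) = 0.146959 / 0.283945 ≈ 0.518

Now also conditioning on overnight rain≠true:
Weight on sprinkler running=true, given the evidence: 0.6896*0.2 = 0.137920
Denominator P(wet lawn | ¬overnight rain): 0.03*0.8 + 0.6896*0.2 = 0.161920
Posterior = 0.137920 / 0.161920 ≈ 0.852

P(sprinkler running | wet lawn) ≈ 0.518; P(sprinkler running | wet lawn, ¬overnight rain) ≈ 0.852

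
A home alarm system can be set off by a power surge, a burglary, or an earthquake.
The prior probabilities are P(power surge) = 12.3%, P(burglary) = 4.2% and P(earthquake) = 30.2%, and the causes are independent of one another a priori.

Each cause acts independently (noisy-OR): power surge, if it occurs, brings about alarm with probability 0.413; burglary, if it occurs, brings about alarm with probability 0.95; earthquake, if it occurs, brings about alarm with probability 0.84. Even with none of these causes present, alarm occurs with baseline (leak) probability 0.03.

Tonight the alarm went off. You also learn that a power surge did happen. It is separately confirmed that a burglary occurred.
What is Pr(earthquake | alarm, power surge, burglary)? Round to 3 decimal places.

Under noisy-OR, P(alarm | causes) = 1 − (1−0.03)·∏(1−qᵢ) over the active causes.
P(alarm | power surge, burglary) = 0.97153*0.698 + 0.995445*0.302 = 0.678128 + 0.300624 = 0.978752
Of this, 0.300624 comes from 0.995445*0.302 (the earthquake=true cases).
Hence the posterior is 0.300624/0.978752 ≈ 0.307.

Pr(earthquake | alarm, power surge, burglary) ≈ 0.307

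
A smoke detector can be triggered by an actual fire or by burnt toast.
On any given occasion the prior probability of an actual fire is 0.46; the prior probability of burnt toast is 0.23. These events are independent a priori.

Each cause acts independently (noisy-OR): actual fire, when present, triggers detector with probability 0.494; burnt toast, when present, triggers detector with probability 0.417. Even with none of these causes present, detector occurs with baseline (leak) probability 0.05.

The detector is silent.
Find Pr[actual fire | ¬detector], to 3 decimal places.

Under noisy-OR, P(detector | causes) = 1 − (1−0.05)·∏(1−qᵢ) over the active causes.
Enumerate the 4 (actual fire, burnt toast) configurations and weight by the priors:
  P(¬detector) = 0.95*0.54*0.77 + 0.55385*0.54*0.23 + 0.4807*0.46*0.77 + 0.280248*0.46*0.23
        = 0.395010 + 0.068788 + 0.170264 + 0.029650 = 0.663712
The terms with actual fire present sum to 0.199914, so
  P(actual fire | ¬detector) = 0.199914 / 0.663712 ≈ 0.301

Pr[actual fire | ¬detector] ≈ 0.301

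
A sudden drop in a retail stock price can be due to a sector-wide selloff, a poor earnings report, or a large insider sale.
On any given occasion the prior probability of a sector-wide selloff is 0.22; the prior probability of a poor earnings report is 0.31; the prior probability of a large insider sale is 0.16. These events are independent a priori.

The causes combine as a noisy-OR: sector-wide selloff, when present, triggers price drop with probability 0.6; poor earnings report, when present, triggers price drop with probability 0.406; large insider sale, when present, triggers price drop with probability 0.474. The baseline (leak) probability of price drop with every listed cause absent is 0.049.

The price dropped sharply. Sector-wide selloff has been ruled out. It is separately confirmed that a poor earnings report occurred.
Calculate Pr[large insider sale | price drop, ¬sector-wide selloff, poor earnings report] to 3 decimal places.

Pr[large insider sale | price drop, ¬sector-wide selloff, poor earnings report] ≈ 0.235

Under noisy-OR, P(price drop | causes) = 1 − (1−0.049)·∏(1−qᵢ) over the active causes.
P(price drop | ¬sector-wide selloff, poor earnings report) = 0.435106·0.84 + 0.702866·0.16 = 0.365489 + 0.112459 = 0.477948
The large insider sale-present share is 0.702866·0.16 = 0.112459.
Hence the posterior is 0.112459/0.477948 ≈ 0.235.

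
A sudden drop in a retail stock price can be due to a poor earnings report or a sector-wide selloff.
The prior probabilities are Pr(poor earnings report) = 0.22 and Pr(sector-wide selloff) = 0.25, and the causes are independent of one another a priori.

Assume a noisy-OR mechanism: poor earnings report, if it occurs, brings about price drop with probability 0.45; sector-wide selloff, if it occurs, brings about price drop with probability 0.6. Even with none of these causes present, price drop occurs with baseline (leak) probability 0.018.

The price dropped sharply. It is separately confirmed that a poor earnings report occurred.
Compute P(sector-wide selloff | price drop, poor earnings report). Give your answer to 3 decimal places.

Under noisy-OR, P(price drop | causes) = 1 − (1−0.018)·∏(1−qᵢ) over the active causes.
Enumerate both values of sector-wide selloff and weight by the priors:
  P(price drop | poor earnings report) = 0.4599*0.75 + 0.78396*0.25
        = 0.344925 + 0.195990 = 0.540915
Configurations with sector-wide selloff contribute 0.195990, so
  P(sector-wide selloff | price drop, poor earnings report) = 0.195990 / 0.540915 ≈ 0.362

P(sector-wide selloff | price drop, poor earnings report) ≈ 0.362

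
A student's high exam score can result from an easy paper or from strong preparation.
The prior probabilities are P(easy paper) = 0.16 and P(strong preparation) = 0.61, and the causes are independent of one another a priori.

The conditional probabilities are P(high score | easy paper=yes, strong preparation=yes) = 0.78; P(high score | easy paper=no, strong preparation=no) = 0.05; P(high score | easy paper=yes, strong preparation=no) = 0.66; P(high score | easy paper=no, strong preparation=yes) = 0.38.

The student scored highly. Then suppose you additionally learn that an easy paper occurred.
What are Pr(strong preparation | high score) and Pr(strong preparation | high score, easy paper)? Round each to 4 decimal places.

P(high score) = 0.05*0.84*0.39 + 0.38*0.84*0.61 + 0.66*0.16*0.39 + 0.78*0.16*0.61 = 0.016380 + 0.194712 + 0.041184 + 0.076128 = 0.328404
Restricting to configurations with strong preparation present: 0.194712 + 0.076128 = 0.270840.
Hence the posterior is 0.270840/0.328404 ≈ 0.8247.

With the extra evidence:
By total probability over both values of strong preparation:
  P(high score | easy paper) = 0.66·0.39 + 0.78·0.61
        = 0.257400 + 0.475800 = 0.733200
The terms with strong preparation present sum to 0.475800, so
  P(strong preparation | high score, easy paper) = 0.475800 / 0.733200 ≈ 0.6489

Pr(strong preparation | high score) ≈ 0.8247; Pr(strong preparation | high score, easy paper) ≈ 0.6489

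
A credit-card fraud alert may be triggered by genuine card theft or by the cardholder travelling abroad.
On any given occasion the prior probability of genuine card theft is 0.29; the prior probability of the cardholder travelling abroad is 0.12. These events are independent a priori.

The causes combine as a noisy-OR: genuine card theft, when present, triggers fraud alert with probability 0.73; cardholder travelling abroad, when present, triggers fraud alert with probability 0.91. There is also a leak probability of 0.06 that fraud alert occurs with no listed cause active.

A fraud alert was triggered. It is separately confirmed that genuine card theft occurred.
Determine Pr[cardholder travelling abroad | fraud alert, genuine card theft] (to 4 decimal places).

Pr[cardholder travelling abroad | fraud alert, genuine card theft] ≈ 0.1515

Under noisy-OR, P(fraud alert | causes) = 1 − (1−0.06)·∏(1−qᵢ) over the active causes.
Enumerate both values of cardholder travelling abroad and weight by the priors:
  P(fraud alert | genuine card theft) = 0.7462·0.88 + 0.977158·0.12
        = 0.656656 + 0.117259 = 0.773915
The terms with cardholder travelling abroad present sum to 0.117259, so
  P(cardholder travelling abroad | fraud alert, genuine card theft) = 0.117259 / 0.773915 ≈ 0.1515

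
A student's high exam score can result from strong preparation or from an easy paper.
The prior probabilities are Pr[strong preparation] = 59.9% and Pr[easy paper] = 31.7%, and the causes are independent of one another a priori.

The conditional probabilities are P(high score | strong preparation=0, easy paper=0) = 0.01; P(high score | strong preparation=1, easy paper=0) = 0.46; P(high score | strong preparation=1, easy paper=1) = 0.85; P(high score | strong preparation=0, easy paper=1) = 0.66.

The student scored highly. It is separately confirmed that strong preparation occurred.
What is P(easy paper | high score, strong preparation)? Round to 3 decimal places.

Weight on easy paper=true, given the evidence: 0.85*0.317 = 0.269450
Denominator P(high score | strong preparation): 0.46*0.683 + 0.85*0.317 = 0.583630
P(easy paper | high score, strong preparation) = 0.269450/0.583630 ≈ 0.462

P(easy paper | high score, strong preparation) ≈ 0.462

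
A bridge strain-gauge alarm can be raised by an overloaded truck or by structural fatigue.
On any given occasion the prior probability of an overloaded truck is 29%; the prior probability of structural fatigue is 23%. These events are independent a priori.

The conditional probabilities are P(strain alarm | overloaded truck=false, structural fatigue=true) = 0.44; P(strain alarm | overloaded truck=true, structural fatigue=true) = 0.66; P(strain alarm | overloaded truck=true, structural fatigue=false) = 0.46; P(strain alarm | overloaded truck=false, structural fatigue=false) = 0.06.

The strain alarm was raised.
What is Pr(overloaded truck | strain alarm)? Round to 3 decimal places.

Pr(overloaded truck | strain alarm) ≈ 0.584

Weight on overloaded truck=true, given the evidence: 0.102718 + 0.044022 = 0.146740
The normalizing constant is 0.06×0.71×0.77 + 0.44×0.71×0.23 + 0.46×0.29×0.77 + 0.66×0.29×0.23 = 0.251394
Posterior = 0.146740 / 0.251394 ≈ 0.584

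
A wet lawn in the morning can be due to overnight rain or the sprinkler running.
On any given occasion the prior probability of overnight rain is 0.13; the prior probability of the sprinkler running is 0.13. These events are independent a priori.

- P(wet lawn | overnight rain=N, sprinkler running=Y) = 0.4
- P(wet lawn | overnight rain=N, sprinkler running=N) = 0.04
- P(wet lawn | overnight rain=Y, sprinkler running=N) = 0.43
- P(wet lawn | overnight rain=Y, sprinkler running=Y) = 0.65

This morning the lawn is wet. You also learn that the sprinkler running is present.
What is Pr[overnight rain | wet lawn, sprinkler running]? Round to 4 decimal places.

Numerator (weight on configurations with overnight rain): 0.65*0.13 = 0.084500
The normalizing constant is 0.4*0.87 + 0.65*0.13 = 0.432500
P(overnight rain | wet lawn, sprinkler running) = 0.084500/0.432500 ≈ 0.1954

Pr[overnight rain | wet lawn, sprinkler running] ≈ 0.1954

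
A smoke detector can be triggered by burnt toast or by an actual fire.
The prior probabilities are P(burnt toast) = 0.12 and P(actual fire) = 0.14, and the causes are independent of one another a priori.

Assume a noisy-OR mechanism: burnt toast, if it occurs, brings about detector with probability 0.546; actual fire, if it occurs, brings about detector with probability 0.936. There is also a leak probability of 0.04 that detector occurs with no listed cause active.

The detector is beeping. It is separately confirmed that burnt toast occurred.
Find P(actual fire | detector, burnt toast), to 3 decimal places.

P(actual fire | detector, burnt toast) ≈ 0.219

Under noisy-OR, P(detector | causes) = 1 − (1−0.04)·∏(1−qᵢ) over the active causes.
Enumerate both values of actual fire and weight by the priors:
  P(detector | burnt toast) = 0.56416×0.86 + 0.972106×0.14
        = 0.485178 + 0.136095 = 0.621273
Keeping only the actual fire-present terms gives 0.136095, so
  P(actual fire | detector, burnt toast) = 0.136095 / 0.621273 ≈ 0.219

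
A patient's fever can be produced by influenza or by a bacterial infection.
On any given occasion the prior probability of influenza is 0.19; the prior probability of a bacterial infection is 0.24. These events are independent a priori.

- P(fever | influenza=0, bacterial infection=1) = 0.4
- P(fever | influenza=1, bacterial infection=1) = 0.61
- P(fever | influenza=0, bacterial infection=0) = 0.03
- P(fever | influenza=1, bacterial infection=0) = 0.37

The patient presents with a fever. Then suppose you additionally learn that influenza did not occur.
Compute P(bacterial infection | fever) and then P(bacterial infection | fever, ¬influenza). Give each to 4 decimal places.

Enumerate the 4 (influenza, bacterial infection) configurations and weight by the priors:
  P(fever) = 0.03·0.81·0.76 + 0.4·0.81·0.24 + 0.37·0.19·0.76 + 0.61·0.19·0.24
        = 0.018468 + 0.077760 + 0.053428 + 0.027816 = 0.177472
Configurations with bacterial infection contribute 0.105576, so
  P(bacterial infection | fever) = 0.105576 / 0.177472 ≈ 0.5949

With the extra evidence:
Sum P(fever|·) weighted by the priors over both values of bacterial infection:
  P(fever | ¬influenza) = 0.03*0.76 + 0.4*0.24
        = 0.022800 + 0.096000 = 0.118800
The terms with bacterial infection present sum to 0.096000, so
  P(bacterial infection | fever, ¬influenza) = 0.096000 / 0.118800 ≈ 0.8081
With influenza excluded, bacterial infection must carry more of the explanatory weight for the fever.

P(bacterial infection | fever) ≈ 0.5949; P(bacterial infection | fever, ¬influenza) ≈ 0.8081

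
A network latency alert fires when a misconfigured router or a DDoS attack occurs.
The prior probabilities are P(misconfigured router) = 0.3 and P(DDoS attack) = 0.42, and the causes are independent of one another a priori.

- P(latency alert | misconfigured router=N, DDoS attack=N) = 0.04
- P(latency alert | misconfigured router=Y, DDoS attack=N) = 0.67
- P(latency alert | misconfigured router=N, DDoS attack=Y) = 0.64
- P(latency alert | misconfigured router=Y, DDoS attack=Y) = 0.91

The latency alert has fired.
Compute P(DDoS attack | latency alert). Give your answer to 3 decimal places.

Sum P(latency alert|·) weighted by the priors over the 4 (misconfigured router, DDoS attack) configurations:
  P(latency alert) = 0.04×0.7×0.58 + 0.64×0.7×0.42 + 0.67×0.3×0.58 + 0.91×0.3×0.42
        = 0.016240 + 0.188160 + 0.116580 + 0.114660 = 0.435640
The terms with DDoS attack present sum to 0.302820, so
  P(DDoS attack | latency alert) = 0.302820 / 0.435640 ≈ 0.695

P(DDoS attack | latency alert) ≈ 0.695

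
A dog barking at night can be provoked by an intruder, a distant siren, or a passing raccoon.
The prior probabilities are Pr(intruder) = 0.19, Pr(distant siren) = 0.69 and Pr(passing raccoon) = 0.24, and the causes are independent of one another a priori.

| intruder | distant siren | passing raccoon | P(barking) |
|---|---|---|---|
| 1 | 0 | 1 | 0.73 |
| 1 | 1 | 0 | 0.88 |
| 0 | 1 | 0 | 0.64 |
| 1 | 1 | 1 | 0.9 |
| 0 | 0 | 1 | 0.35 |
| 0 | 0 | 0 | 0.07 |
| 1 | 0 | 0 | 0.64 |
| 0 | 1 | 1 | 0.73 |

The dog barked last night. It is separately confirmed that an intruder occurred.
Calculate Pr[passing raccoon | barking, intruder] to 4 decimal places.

Pr[passing raccoon | barking, intruder] ≈ 0.2493

Weight on passing raccoon=true, given the evidence: 0.054312 + 0.149040 = 0.203352
Normalizer over all consistent configurations: 0.64*0.31*0.76 + 0.73*0.31*0.24 + 0.88*0.69*0.76 + 0.9*0.69*0.24 = 0.815608
P(passing raccoon | barking, intruder) = 0.203352/0.815608 ≈ 0.2493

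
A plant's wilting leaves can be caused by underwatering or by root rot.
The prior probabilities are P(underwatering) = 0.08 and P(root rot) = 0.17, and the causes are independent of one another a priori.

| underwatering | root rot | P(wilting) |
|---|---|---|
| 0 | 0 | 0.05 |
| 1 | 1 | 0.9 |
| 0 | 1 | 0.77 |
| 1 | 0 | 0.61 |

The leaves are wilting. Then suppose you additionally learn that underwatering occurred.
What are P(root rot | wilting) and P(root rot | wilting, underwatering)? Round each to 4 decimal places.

P(root rot | wilting) ≈ 0.6277; P(root rot | wilting, underwatering) ≈ 0.2321

P(wilting) = 0.05*0.92*0.83 + 0.77*0.92*0.17 + 0.61*0.08*0.83 + 0.9*0.08*0.17 = 0.038180 + 0.120428 + 0.040504 + 0.012240 = 0.211352
Restricting to configurations with root rot present: 0.120428 + 0.012240 = 0.132668.
So P(root rot | wilting) = 0.132668/0.211352 ≈ 0.6277.

With the extra evidence:
P(wilting | underwatering) = 0.61*0.83 + 0.9*0.17 = 0.506300 + 0.153000 = 0.659300
Restricting to configurations with root rot present: 0.9*0.17 = 0.153000.
P(root rot | wilting, underwatering) = 0.153000 / 0.659300 ≈ 0.2321
The drop from 0.6277 to 0.2321 is the explaining-away (discounting) effect.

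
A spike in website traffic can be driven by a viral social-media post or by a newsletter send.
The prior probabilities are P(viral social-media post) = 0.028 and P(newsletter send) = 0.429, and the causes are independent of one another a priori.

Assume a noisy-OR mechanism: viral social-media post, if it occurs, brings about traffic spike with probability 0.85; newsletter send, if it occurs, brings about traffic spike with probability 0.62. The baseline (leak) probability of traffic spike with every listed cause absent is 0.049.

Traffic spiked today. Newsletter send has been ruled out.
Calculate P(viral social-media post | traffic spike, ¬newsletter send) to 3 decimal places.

Under noisy-OR, P(traffic spike | causes) = 1 − (1−0.049)·∏(1−qᵢ) over the active causes.
For the numerator, keep only viral social-media post=true terms: 0.85735·0.028 = 0.024006
The normalizing constant is 0.049·0.972 + 0.85735·0.028 = 0.071634
P(viral social-media post | traffic spike, ¬newsletter send) = 0.024006/0.071634 ≈ 0.335

P(viral social-media post | traffic spike, ¬newsletter send) ≈ 0.335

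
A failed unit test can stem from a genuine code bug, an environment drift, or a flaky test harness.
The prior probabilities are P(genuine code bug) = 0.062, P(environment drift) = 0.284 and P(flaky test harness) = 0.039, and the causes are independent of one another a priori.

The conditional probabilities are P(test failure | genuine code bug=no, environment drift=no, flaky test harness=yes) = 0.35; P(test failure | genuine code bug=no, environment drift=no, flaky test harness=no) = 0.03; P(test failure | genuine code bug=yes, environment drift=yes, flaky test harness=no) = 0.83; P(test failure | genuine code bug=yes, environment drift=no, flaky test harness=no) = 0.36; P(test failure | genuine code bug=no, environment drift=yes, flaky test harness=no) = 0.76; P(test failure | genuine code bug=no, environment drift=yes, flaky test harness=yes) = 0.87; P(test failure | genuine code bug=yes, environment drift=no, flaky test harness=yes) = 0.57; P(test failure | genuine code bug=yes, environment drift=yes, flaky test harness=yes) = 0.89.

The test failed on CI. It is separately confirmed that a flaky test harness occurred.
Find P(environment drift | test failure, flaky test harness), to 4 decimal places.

Numerator (weight on configurations with environment drift): 0.231761 + 0.015671 = 0.247432
Normalizer over all consistent configurations: 0.35*0.938*0.716 + 0.87*0.938*0.284 + 0.57*0.062*0.716 + 0.89*0.062*0.284 = 0.507798
P(environment drift | test failure, flaky test harness) = 0.247432/0.507798 ≈ 0.4873

P(environment drift | test failure, flaky test harness) ≈ 0.4873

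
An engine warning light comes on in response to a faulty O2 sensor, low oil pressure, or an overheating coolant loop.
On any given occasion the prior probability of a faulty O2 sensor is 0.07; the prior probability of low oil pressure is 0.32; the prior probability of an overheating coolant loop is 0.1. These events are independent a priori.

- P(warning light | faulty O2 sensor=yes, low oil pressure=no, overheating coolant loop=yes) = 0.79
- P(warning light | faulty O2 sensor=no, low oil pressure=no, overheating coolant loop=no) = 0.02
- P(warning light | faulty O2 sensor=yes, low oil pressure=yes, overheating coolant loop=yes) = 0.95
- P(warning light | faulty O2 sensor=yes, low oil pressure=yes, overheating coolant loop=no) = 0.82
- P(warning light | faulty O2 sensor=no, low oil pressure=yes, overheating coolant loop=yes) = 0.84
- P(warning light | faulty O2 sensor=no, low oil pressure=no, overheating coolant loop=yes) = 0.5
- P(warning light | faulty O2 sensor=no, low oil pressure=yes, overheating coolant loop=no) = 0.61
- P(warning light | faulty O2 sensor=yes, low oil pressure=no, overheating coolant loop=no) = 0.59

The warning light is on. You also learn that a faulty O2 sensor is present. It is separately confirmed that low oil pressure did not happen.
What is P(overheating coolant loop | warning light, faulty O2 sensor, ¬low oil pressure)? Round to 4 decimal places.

P(overheating coolant loop | warning light, faulty O2 sensor, ¬low oil pressure) ≈ 0.1295

P(warning light | faulty O2 sensor, ¬low oil pressure) = 0.59*0.9 + 0.79*0.1 = 0.531000 + 0.079000 = 0.610000
The overheating coolant loop-present share is 0.79*0.1 = 0.079000.
Hence the posterior is 0.079000/0.610000 ≈ 0.1295.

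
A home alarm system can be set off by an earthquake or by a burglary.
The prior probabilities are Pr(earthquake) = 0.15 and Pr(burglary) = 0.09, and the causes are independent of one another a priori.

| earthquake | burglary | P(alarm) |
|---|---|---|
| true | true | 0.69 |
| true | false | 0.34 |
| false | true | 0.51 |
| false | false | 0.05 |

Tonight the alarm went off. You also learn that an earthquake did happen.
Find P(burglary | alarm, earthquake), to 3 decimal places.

P(burglary | alarm, earthquake) ≈ 0.167

Weight on burglary=true, given the evidence: 0.69×0.09 = 0.062100
Normalizer over all consistent configurations: 0.34×0.91 + 0.69×0.09 = 0.371500
Posterior = 0.062100 / 0.371500 ≈ 0.167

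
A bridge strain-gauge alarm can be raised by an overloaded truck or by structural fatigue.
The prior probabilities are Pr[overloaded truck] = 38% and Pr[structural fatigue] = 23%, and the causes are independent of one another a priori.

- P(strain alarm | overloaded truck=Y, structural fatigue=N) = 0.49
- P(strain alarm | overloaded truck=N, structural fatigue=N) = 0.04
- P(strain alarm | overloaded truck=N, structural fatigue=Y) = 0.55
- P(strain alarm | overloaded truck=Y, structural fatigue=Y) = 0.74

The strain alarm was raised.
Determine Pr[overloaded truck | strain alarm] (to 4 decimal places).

Pr[overloaded truck | strain alarm] ≈ 0.6808

Weight on overloaded truck=true, given the evidence: 0.143374 + 0.064676 = 0.208050
The normalizing constant is 0.04·0.62·0.77 + 0.55·0.62·0.23 + 0.49·0.38·0.77 + 0.74·0.38·0.23 = 0.305576
P(overloaded truck | strain alarm) = 0.208050/0.305576 ≈ 0.6808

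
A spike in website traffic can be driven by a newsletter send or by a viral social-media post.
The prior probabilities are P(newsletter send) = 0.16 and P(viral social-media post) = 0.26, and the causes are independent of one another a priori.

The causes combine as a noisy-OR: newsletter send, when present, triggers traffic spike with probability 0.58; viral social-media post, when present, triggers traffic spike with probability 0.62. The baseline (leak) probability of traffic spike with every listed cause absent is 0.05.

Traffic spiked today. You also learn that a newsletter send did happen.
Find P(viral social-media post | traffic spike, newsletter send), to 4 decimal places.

Under noisy-OR, P(traffic spike | causes) = 1 − (1−0.05)·∏(1−qᵢ) over the active causes.
Numerator (weight on configurations with viral social-media post): 0.84838*0.26 = 0.220579
The normalizing constant is 0.601*0.74 + 0.84838*0.26 = 0.665319
P(viral social-media post | traffic spike, newsletter send) = 0.220579/0.665319 ≈ 0.3315

P(viral social-media post | traffic spike, newsletter send) ≈ 0.3315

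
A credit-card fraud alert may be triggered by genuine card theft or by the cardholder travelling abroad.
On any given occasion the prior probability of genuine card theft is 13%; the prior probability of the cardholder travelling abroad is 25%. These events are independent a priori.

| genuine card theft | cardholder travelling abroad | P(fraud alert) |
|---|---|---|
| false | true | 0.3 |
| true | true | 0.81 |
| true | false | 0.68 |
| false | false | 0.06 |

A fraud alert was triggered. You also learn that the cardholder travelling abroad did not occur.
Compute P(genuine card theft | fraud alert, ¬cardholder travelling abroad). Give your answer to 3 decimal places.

P(genuine card theft | fraud alert, ¬cardholder travelling abroad) ≈ 0.629

P(fraud alert | ¬cardholder travelling abroad) = 0.06*0.87 + 0.68*0.13 = 0.052200 + 0.088400 = 0.140600
Restricting to configurations with genuine card theft present: 0.68*0.13 = 0.088400.
So P(genuine card theft | fraud alert, ¬cardholder travelling abroad) = 0.088400/0.140600 ≈ 0.629.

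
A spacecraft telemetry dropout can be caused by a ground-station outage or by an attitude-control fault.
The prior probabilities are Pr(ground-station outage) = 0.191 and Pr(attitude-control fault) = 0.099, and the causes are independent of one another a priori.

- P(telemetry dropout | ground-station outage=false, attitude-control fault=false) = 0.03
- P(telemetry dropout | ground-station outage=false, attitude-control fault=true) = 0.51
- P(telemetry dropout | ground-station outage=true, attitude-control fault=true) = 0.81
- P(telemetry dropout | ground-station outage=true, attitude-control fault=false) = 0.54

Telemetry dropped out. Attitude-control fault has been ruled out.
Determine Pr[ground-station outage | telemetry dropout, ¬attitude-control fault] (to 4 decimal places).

Pr[ground-station outage | telemetry dropout, ¬attitude-control fault] ≈ 0.8095

Weight on ground-station outage=true, given the evidence: 0.54×0.191 = 0.103140
Denominator P(telemetry dropout | ¬attitude-control fault): 0.03×0.809 + 0.54×0.191 = 0.127410
P(ground-station outage | telemetry dropout, ¬attitude-control fault) = 0.103140/0.127410 ≈ 0.8095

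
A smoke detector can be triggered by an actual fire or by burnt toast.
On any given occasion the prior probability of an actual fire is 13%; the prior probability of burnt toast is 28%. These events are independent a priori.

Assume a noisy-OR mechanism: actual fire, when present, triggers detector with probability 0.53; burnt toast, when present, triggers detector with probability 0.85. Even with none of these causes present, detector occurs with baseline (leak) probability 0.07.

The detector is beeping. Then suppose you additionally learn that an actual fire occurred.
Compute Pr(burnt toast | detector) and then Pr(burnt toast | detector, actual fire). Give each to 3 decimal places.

Pr(burnt toast | detector) ≈ 0.716; Pr(burnt toast | detector, actual fire) ≈ 0.392

Under noisy-OR, P(detector | causes) = 1 − (1−0.07)·∏(1−qᵢ) over the active causes.
Enumerate the 4 (actual fire, burnt toast) configurations and weight by the priors:
  P(detector) = 0.07*0.87*0.72 + 0.8605*0.87*0.28 + 0.5629*0.13*0.72 + 0.934435*0.13*0.28
        = 0.043848 + 0.209618 + 0.052687 + 0.034013 = 0.340166
The terms with burnt toast present sum to 0.243631, so
  P(burnt toast | detector) = 0.243631 / 0.340166 ≈ 0.716

Now also conditioning on actual fire=true:
Weight on burnt toast=true, given the evidence: 0.934435×0.28 = 0.261642
Denominator P(detector | actual fire): 0.5629×0.72 + 0.934435×0.28 = 0.666930
P(burnt toast | detector, actual fire) = 0.261642/0.666930 ≈ 0.392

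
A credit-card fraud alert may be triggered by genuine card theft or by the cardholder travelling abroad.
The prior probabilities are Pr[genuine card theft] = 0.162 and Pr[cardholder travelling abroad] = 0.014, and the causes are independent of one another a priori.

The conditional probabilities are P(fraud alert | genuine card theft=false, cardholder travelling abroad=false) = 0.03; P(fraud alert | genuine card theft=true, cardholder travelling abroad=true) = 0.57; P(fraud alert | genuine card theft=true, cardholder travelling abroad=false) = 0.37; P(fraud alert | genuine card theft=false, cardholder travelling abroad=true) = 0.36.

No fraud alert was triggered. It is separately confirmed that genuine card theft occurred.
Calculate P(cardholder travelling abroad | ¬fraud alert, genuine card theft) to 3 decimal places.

P(cardholder travelling abroad | ¬fraud alert, genuine card theft) ≈ 0.010

P(¬fraud alert | genuine card theft) = 0.63*0.986 + 0.43*0.014 = 0.621180 + 0.006020 = 0.627200
Restricting to configurations with cardholder travelling abroad present: 0.43*0.014 = 0.006020.
P(cardholder travelling abroad | ¬fraud alert, genuine card theft) = 0.006020 / 0.627200 ≈ 0.010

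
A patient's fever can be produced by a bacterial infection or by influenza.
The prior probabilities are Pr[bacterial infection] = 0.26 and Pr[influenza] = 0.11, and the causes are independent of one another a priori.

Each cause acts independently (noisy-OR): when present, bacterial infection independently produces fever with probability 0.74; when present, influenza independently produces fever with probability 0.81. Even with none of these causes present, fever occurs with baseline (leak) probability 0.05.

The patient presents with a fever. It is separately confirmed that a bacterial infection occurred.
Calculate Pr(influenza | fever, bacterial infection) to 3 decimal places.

Pr(influenza | fever, bacterial infection) ≈ 0.135

Under noisy-OR, P(fever | causes) = 1 − (1−0.05)·∏(1−qᵢ) over the active causes.
For the numerator, keep only influenza=true terms: 0.95307×0.11 = 0.104838
Denominator P(fever | bacterial infection): 0.753×0.89 + 0.95307×0.11 = 0.775008
P(influenza | fever, bacterial infection) = 0.104838/0.775008 ≈ 0.135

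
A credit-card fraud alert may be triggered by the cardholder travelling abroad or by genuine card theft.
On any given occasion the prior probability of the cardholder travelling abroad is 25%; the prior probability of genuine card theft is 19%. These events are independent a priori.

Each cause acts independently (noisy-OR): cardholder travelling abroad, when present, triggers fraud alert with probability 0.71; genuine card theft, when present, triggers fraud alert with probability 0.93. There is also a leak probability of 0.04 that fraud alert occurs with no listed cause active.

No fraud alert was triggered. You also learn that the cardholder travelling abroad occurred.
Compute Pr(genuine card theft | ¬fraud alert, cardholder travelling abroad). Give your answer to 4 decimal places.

Under noisy-OR, P(fraud alert | causes) = 1 − (1−0.04)·∏(1−qᵢ) over the active causes.
For the numerator, keep only genuine card theft=true terms: 0.019488×0.19 = 0.003703
Denominator P(¬fraud alert | cardholder travelling abroad): 0.2784×0.81 + 0.019488×0.19 = 0.229207
P(genuine card theft | ¬fraud alert, cardholder travelling abroad) = 0.003703/0.229207 ≈ 0.0162

Pr(genuine card theft | ¬fraud alert, cardholder travelling abroad) ≈ 0.0162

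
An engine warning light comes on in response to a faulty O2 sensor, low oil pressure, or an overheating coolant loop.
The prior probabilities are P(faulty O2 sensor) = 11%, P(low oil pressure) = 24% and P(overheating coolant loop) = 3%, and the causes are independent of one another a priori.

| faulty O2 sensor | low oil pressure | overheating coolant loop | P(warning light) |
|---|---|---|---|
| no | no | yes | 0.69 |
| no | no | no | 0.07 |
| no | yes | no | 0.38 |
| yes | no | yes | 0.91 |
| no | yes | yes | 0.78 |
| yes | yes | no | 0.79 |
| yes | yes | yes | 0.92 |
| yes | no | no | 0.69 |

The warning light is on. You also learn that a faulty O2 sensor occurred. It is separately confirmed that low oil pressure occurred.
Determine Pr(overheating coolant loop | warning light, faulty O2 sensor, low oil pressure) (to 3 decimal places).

Pr(overheating coolant loop | warning light, faulty O2 sensor, low oil pressure) ≈ 0.035

P(warning light | faulty O2 sensor, low oil pressure) = 0.79·0.97 + 0.92·0.03 = 0.766300 + 0.027600 = 0.793900
Of this, 0.027600 comes from 0.92·0.03 (the overheating coolant loop=true cases).
Hence the posterior is 0.027600/0.793900 ≈ 0.035.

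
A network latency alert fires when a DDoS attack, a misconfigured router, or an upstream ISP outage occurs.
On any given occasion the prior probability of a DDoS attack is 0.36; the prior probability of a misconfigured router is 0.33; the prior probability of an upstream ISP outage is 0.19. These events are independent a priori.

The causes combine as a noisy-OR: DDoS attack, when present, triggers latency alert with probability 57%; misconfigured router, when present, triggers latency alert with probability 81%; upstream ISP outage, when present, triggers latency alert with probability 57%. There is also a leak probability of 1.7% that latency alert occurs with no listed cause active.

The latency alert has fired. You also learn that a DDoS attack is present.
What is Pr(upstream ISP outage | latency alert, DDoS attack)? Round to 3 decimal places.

Under noisy-OR, P(latency alert | causes) = 1 − (1−0.017)·∏(1−qᵢ) over the active causes.
P(latency alert | DDoS attack) = 0.57731×0.67×0.81 + 0.818243×0.67×0.19 + 0.919689×0.33×0.81 + 0.965466×0.33×0.19 = 0.313306 + 0.104162 + 0.245833 + 0.060535 = 0.723836
Of this, 0.164697 comes from 0.104162 + 0.060535 (the upstream ISP outage=true cases).
P(upstream ISP outage | latency alert, DDoS attack) = 0.164697 / 0.723836 ≈ 0.228

Pr(upstream ISP outage | latency alert, DDoS attack) ≈ 0.228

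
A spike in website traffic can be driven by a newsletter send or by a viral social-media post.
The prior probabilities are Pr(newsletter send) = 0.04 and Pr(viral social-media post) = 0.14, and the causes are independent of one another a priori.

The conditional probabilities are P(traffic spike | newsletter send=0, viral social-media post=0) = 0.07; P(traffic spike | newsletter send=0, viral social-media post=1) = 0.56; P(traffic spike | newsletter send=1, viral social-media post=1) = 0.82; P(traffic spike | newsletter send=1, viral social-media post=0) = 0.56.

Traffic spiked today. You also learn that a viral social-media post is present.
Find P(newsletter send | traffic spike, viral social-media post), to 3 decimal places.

P(newsletter send | traffic spike, viral social-media post) ≈ 0.058

Numerator (weight on configurations with newsletter send): 0.82×0.04 = 0.032800
Normalizer over all consistent configurations: 0.56×0.96 + 0.82×0.04 = 0.570400
Posterior = 0.032800 / 0.570400 ≈ 0.058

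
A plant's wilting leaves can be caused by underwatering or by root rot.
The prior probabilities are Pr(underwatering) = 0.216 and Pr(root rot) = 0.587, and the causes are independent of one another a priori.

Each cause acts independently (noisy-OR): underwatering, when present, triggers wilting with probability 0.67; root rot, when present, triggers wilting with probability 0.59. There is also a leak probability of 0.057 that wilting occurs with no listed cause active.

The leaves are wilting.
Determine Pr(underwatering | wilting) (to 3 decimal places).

Under noisy-OR, P(wilting | causes) = 1 − (1−0.057)·∏(1−qᵢ) over the active causes.
Enumerate the 4 (underwatering, root rot) configurations and weight by the priors:
  P(wilting) = 0.057·0.784·0.413 + 0.61337·0.784·0.587 + 0.68881·0.216·0.413 + 0.872412·0.216·0.587
        = 0.018456 + 0.282278 + 0.061447 + 0.110615 = 0.472796
The terms with underwatering present sum to 0.172062, so
  P(underwatering | wilting) = 0.172062 / 0.472796 ≈ 0.364

Pr(underwatering | wilting) ≈ 0.364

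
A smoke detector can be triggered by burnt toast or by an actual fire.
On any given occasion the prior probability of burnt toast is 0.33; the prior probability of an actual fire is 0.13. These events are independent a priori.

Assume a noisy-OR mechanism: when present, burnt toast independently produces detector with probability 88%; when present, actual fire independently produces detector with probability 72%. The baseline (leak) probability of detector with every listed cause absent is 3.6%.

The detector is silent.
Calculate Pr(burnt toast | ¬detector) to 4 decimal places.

Pr(burnt toast | ¬detector) ≈ 0.0558

Under noisy-OR, P(detector | causes) = 1 − (1−0.036)·∏(1−qᵢ) over the active causes.
Weight on burnt toast=true, given the evidence: 0.033212 + 0.001390 = 0.034602
Normalizer over all consistent configurations: 0.964×0.67×0.87 + 0.26992×0.67×0.13 + 0.11568×0.33×0.87 + 0.03239×0.33×0.13 = 0.620028
P(burnt toast | ¬detector) = 0.034602/0.620028 ≈ 0.0558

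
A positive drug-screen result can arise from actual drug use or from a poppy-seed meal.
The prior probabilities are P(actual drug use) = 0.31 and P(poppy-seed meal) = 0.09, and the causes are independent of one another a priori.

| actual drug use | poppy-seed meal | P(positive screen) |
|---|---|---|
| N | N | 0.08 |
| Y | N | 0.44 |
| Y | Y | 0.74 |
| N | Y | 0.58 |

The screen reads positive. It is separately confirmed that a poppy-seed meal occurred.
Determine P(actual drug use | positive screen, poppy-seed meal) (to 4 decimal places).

P(actual drug use | positive screen, poppy-seed meal) ≈ 0.3644

Weight on actual drug use=true, given the evidence: 0.74·0.31 = 0.229400
Denominator P(positive screen | poppy-seed meal): 0.58·0.69 + 0.74·0.31 = 0.629600
P(actual drug use | positive screen, poppy-seed meal) = 0.229400/0.629600 ≈ 0.3644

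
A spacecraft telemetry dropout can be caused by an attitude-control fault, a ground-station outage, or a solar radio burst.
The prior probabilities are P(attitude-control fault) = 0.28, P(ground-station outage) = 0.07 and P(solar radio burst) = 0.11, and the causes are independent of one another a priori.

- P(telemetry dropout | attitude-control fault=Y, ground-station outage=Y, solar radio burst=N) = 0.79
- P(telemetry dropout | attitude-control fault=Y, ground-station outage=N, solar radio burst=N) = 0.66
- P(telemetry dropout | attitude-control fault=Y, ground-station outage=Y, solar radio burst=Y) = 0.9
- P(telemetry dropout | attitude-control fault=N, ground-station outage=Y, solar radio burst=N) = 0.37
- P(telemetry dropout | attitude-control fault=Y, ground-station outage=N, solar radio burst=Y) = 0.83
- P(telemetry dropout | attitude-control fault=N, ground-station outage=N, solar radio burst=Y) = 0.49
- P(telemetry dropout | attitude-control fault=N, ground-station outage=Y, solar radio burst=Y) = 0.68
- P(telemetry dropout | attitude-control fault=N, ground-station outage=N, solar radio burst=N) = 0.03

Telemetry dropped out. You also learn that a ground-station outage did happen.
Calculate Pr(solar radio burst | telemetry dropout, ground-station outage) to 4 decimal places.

For the numerator, keep only solar radio burst=true terms: 0.053856 + 0.027720 = 0.081576
Denominator P(telemetry dropout | ground-station outage): 0.37*0.72*0.89 + 0.68*0.72*0.11 + 0.79*0.28*0.89 + 0.9*0.28*0.11 = 0.515540
Posterior = 0.081576 / 0.515540 ≈ 0.1582

Pr(solar radio burst | telemetry dropout, ground-station outage) ≈ 0.1582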